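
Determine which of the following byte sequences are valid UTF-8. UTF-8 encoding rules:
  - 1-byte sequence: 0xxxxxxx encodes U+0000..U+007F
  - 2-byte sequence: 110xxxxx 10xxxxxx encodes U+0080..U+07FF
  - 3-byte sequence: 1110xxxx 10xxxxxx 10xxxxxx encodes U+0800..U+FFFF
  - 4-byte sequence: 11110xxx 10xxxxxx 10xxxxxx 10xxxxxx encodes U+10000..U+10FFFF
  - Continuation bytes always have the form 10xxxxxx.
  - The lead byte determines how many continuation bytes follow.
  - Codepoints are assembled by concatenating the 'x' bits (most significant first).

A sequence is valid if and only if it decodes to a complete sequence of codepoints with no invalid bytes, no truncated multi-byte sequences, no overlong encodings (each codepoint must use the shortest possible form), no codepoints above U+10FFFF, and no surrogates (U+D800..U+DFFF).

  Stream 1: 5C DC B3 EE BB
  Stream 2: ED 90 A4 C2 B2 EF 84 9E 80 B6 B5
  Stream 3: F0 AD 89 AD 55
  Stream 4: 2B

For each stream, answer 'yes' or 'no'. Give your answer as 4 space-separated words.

Stream 1: error at byte offset 5. INVALID
Stream 2: error at byte offset 8. INVALID
Stream 3: decodes cleanly. VALID
Stream 4: decodes cleanly. VALID

Answer: no no yes yes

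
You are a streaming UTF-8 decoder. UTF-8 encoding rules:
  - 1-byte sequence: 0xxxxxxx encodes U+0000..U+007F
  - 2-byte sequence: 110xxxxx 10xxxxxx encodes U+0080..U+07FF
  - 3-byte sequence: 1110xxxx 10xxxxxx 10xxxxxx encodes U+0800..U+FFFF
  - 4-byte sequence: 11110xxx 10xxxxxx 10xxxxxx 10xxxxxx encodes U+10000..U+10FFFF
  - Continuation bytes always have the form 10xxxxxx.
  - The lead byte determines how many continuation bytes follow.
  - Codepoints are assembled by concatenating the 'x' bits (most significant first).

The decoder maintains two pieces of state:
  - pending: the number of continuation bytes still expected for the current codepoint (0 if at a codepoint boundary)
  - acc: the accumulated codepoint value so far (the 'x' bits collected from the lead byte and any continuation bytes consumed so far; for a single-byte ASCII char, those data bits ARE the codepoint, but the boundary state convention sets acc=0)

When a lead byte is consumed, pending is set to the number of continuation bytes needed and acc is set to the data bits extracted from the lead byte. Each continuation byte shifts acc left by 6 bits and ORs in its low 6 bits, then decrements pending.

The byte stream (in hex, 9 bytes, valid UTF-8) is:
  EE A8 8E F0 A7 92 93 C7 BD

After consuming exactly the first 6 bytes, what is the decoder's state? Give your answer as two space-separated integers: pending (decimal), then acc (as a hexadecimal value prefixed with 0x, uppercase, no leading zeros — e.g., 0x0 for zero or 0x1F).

Byte[0]=EE: 3-byte lead. pending=2, acc=0xE
Byte[1]=A8: continuation. acc=(acc<<6)|0x28=0x3A8, pending=1
Byte[2]=8E: continuation. acc=(acc<<6)|0x0E=0xEA0E, pending=0
Byte[3]=F0: 4-byte lead. pending=3, acc=0x0
Byte[4]=A7: continuation. acc=(acc<<6)|0x27=0x27, pending=2
Byte[5]=92: continuation. acc=(acc<<6)|0x12=0x9D2, pending=1

Answer: 1 0x9D2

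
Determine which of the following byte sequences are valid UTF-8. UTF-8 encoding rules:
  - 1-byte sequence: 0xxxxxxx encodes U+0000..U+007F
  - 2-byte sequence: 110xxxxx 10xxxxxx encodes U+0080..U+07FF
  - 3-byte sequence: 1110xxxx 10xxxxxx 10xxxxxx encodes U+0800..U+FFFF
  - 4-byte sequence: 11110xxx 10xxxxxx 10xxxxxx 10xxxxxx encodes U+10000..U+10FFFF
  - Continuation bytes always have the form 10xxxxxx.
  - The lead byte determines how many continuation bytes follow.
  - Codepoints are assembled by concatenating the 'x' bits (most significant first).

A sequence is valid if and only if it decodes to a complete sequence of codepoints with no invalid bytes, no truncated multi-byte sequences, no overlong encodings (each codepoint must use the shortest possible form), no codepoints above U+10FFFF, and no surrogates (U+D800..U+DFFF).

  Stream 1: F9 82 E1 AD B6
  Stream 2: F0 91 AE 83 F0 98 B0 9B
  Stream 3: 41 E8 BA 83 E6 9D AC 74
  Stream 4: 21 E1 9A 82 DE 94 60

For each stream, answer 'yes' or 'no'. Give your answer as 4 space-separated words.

Stream 1: error at byte offset 0. INVALID
Stream 2: decodes cleanly. VALID
Stream 3: decodes cleanly. VALID
Stream 4: decodes cleanly. VALID

Answer: no yes yes yes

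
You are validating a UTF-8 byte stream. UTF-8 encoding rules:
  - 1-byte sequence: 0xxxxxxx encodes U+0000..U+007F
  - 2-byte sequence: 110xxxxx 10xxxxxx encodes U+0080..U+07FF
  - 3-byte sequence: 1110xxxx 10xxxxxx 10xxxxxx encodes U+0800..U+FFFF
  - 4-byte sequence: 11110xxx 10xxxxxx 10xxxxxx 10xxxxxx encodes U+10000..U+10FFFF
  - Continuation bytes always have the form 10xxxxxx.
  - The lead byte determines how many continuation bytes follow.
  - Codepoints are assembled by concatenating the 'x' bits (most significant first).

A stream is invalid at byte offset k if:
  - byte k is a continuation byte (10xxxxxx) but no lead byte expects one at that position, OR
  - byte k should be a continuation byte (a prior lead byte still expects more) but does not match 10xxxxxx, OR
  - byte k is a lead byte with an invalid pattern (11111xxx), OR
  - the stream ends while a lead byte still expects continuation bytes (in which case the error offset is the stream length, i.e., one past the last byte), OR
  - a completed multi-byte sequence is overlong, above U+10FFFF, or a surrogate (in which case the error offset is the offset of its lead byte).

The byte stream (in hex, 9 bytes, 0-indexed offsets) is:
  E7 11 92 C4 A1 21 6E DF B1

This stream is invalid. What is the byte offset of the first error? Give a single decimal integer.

Answer: 1

Derivation:
Byte[0]=E7: 3-byte lead, need 2 cont bytes. acc=0x7
Byte[1]=11: expected 10xxxxxx continuation. INVALID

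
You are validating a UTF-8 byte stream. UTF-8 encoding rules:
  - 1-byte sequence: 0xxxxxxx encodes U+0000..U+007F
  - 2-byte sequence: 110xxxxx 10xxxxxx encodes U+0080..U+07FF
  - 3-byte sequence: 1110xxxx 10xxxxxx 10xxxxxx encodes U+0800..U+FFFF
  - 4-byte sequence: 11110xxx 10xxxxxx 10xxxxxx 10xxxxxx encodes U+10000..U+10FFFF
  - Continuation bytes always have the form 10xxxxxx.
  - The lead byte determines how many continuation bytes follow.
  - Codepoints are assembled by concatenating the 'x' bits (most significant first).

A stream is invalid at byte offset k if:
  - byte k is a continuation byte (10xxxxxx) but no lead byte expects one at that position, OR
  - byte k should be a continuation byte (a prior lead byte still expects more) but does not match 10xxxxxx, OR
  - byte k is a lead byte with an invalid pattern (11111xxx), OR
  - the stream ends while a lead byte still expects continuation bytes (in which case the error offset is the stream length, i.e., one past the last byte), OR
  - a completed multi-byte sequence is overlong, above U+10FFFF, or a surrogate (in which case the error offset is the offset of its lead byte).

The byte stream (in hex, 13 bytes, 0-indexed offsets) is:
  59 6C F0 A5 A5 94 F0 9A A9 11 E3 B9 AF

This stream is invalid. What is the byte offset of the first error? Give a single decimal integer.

Byte[0]=59: 1-byte ASCII. cp=U+0059
Byte[1]=6C: 1-byte ASCII. cp=U+006C
Byte[2]=F0: 4-byte lead, need 3 cont bytes. acc=0x0
Byte[3]=A5: continuation. acc=(acc<<6)|0x25=0x25
Byte[4]=A5: continuation. acc=(acc<<6)|0x25=0x965
Byte[5]=94: continuation. acc=(acc<<6)|0x14=0x25954
Completed: cp=U+25954 (starts at byte 2)
Byte[6]=F0: 4-byte lead, need 3 cont bytes. acc=0x0
Byte[7]=9A: continuation. acc=(acc<<6)|0x1A=0x1A
Byte[8]=A9: continuation. acc=(acc<<6)|0x29=0x6A9
Byte[9]=11: expected 10xxxxxx continuation. INVALID

Answer: 9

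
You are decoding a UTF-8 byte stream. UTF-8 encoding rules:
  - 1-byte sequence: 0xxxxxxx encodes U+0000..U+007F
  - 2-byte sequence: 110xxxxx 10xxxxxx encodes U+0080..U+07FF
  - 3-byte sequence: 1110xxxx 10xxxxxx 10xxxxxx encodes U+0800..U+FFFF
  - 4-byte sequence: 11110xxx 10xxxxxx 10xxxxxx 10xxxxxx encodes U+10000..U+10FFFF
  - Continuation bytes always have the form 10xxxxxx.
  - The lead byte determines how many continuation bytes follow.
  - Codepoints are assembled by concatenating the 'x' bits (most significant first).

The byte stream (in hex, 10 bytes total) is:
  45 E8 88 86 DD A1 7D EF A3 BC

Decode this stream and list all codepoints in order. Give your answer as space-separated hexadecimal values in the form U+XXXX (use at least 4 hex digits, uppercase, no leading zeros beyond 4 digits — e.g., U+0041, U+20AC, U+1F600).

Answer: U+0045 U+8206 U+0761 U+007D U+F8FC

Derivation:
Byte[0]=45: 1-byte ASCII. cp=U+0045
Byte[1]=E8: 3-byte lead, need 2 cont bytes. acc=0x8
Byte[2]=88: continuation. acc=(acc<<6)|0x08=0x208
Byte[3]=86: continuation. acc=(acc<<6)|0x06=0x8206
Completed: cp=U+8206 (starts at byte 1)
Byte[4]=DD: 2-byte lead, need 1 cont bytes. acc=0x1D
Byte[5]=A1: continuation. acc=(acc<<6)|0x21=0x761
Completed: cp=U+0761 (starts at byte 4)
Byte[6]=7D: 1-byte ASCII. cp=U+007D
Byte[7]=EF: 3-byte lead, need 2 cont bytes. acc=0xF
Byte[8]=A3: continuation. acc=(acc<<6)|0x23=0x3E3
Byte[9]=BC: continuation. acc=(acc<<6)|0x3C=0xF8FC
Completed: cp=U+F8FC (starts at byte 7)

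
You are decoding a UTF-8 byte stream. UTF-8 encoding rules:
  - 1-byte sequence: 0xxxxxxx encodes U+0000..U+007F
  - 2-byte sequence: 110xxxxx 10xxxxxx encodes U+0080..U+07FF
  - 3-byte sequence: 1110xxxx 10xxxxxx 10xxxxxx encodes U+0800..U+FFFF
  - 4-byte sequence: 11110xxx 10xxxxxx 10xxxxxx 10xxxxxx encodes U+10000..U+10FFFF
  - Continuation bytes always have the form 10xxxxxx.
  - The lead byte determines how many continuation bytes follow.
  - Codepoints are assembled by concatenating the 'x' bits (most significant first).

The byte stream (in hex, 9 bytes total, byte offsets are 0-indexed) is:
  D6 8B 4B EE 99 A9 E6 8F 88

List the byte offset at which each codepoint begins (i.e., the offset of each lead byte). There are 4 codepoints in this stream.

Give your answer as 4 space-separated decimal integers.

Byte[0]=D6: 2-byte lead, need 1 cont bytes. acc=0x16
Byte[1]=8B: continuation. acc=(acc<<6)|0x0B=0x58B
Completed: cp=U+058B (starts at byte 0)
Byte[2]=4B: 1-byte ASCII. cp=U+004B
Byte[3]=EE: 3-byte lead, need 2 cont bytes. acc=0xE
Byte[4]=99: continuation. acc=(acc<<6)|0x19=0x399
Byte[5]=A9: continuation. acc=(acc<<6)|0x29=0xE669
Completed: cp=U+E669 (starts at byte 3)
Byte[6]=E6: 3-byte lead, need 2 cont bytes. acc=0x6
Byte[7]=8F: continuation. acc=(acc<<6)|0x0F=0x18F
Byte[8]=88: continuation. acc=(acc<<6)|0x08=0x63C8
Completed: cp=U+63C8 (starts at byte 6)

Answer: 0 2 3 6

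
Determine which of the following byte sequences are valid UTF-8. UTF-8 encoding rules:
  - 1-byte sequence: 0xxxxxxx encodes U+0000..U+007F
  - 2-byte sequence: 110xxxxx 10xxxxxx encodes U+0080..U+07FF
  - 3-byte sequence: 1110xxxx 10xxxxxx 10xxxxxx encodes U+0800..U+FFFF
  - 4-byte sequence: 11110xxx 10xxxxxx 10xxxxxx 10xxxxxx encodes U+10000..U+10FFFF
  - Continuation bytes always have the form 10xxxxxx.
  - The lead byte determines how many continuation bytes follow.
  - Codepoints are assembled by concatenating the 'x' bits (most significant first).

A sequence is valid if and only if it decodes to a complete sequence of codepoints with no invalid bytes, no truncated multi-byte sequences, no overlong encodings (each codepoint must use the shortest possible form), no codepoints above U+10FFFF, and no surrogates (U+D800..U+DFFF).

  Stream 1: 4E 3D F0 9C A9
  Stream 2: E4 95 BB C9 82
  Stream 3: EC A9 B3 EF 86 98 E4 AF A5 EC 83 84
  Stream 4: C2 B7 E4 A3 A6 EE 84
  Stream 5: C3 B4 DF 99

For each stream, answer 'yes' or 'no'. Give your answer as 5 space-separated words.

Stream 1: error at byte offset 5. INVALID
Stream 2: decodes cleanly. VALID
Stream 3: decodes cleanly. VALID
Stream 4: error at byte offset 7. INVALID
Stream 5: decodes cleanly. VALID

Answer: no yes yes no yes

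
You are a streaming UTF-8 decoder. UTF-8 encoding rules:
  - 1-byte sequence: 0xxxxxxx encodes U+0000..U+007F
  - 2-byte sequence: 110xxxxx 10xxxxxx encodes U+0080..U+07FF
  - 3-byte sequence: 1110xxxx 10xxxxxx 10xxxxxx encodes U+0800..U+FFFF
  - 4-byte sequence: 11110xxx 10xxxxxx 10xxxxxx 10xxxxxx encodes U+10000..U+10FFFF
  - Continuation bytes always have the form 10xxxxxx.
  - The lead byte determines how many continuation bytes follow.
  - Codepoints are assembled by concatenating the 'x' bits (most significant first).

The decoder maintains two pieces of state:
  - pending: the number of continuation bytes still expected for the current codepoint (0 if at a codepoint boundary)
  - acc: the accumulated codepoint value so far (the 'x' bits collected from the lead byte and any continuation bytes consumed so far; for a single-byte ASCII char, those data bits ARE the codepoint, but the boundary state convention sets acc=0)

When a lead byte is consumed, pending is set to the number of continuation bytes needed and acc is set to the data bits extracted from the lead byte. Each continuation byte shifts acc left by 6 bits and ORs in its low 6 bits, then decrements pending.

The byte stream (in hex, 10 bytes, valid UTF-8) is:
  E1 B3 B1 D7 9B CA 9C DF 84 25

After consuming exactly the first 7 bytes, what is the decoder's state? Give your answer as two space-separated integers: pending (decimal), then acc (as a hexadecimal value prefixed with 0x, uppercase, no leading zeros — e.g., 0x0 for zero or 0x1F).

Byte[0]=E1: 3-byte lead. pending=2, acc=0x1
Byte[1]=B3: continuation. acc=(acc<<6)|0x33=0x73, pending=1
Byte[2]=B1: continuation. acc=(acc<<6)|0x31=0x1CF1, pending=0
Byte[3]=D7: 2-byte lead. pending=1, acc=0x17
Byte[4]=9B: continuation. acc=(acc<<6)|0x1B=0x5DB, pending=0
Byte[5]=CA: 2-byte lead. pending=1, acc=0xA
Byte[6]=9C: continuation. acc=(acc<<6)|0x1C=0x29C, pending=0

Answer: 0 0x29C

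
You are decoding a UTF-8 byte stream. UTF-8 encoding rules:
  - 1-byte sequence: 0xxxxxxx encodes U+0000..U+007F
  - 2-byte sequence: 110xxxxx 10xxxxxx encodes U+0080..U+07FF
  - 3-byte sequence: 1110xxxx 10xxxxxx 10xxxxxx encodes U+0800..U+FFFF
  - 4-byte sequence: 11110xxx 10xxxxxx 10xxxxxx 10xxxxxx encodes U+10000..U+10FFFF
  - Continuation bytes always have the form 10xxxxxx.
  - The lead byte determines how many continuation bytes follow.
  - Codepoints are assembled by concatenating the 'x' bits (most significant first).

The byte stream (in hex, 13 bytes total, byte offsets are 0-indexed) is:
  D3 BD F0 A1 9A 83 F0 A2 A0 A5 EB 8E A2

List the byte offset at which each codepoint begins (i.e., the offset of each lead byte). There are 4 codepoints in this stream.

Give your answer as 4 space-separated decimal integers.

Byte[0]=D3: 2-byte lead, need 1 cont bytes. acc=0x13
Byte[1]=BD: continuation. acc=(acc<<6)|0x3D=0x4FD
Completed: cp=U+04FD (starts at byte 0)
Byte[2]=F0: 4-byte lead, need 3 cont bytes. acc=0x0
Byte[3]=A1: continuation. acc=(acc<<6)|0x21=0x21
Byte[4]=9A: continuation. acc=(acc<<6)|0x1A=0x85A
Byte[5]=83: continuation. acc=(acc<<6)|0x03=0x21683
Completed: cp=U+21683 (starts at byte 2)
Byte[6]=F0: 4-byte lead, need 3 cont bytes. acc=0x0
Byte[7]=A2: continuation. acc=(acc<<6)|0x22=0x22
Byte[8]=A0: continuation. acc=(acc<<6)|0x20=0x8A0
Byte[9]=A5: continuation. acc=(acc<<6)|0x25=0x22825
Completed: cp=U+22825 (starts at byte 6)
Byte[10]=EB: 3-byte lead, need 2 cont bytes. acc=0xB
Byte[11]=8E: continuation. acc=(acc<<6)|0x0E=0x2CE
Byte[12]=A2: continuation. acc=(acc<<6)|0x22=0xB3A2
Completed: cp=U+B3A2 (starts at byte 10)

Answer: 0 2 6 10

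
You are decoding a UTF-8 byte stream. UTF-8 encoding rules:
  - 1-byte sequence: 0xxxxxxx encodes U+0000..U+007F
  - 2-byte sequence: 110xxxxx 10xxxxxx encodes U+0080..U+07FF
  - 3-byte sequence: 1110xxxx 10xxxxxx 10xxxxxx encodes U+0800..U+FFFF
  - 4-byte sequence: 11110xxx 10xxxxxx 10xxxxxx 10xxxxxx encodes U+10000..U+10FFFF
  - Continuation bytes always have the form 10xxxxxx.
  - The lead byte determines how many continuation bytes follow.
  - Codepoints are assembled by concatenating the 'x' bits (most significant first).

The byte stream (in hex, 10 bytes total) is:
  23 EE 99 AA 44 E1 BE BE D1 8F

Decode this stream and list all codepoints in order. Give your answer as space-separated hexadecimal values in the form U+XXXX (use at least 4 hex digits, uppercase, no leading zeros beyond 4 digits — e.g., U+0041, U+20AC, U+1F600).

Answer: U+0023 U+E66A U+0044 U+1FBE U+044F

Derivation:
Byte[0]=23: 1-byte ASCII. cp=U+0023
Byte[1]=EE: 3-byte lead, need 2 cont bytes. acc=0xE
Byte[2]=99: continuation. acc=(acc<<6)|0x19=0x399
Byte[3]=AA: continuation. acc=(acc<<6)|0x2A=0xE66A
Completed: cp=U+E66A (starts at byte 1)
Byte[4]=44: 1-byte ASCII. cp=U+0044
Byte[5]=E1: 3-byte lead, need 2 cont bytes. acc=0x1
Byte[6]=BE: continuation. acc=(acc<<6)|0x3E=0x7E
Byte[7]=BE: continuation. acc=(acc<<6)|0x3E=0x1FBE
Completed: cp=U+1FBE (starts at byte 5)
Byte[8]=D1: 2-byte lead, need 1 cont bytes. acc=0x11
Byte[9]=8F: continuation. acc=(acc<<6)|0x0F=0x44F
Completed: cp=U+044F (starts at byte 8)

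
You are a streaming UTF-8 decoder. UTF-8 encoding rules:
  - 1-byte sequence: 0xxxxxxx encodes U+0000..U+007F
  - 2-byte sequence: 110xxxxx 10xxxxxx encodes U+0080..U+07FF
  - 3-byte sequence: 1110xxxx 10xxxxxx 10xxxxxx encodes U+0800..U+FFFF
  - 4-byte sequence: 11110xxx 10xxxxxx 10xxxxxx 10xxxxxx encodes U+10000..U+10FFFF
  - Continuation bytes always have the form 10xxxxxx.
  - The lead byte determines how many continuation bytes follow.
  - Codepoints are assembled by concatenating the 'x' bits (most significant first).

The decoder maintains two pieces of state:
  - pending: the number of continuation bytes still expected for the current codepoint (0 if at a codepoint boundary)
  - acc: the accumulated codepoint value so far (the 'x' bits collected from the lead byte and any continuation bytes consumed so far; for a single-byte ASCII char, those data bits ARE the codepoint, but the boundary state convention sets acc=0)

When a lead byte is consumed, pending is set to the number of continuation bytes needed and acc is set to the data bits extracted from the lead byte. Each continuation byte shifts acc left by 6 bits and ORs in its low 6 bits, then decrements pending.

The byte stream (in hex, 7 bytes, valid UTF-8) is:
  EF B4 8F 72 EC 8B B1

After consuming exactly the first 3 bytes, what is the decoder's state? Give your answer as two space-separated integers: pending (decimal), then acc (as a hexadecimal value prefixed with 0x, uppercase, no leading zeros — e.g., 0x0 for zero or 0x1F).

Answer: 0 0xFD0F

Derivation:
Byte[0]=EF: 3-byte lead. pending=2, acc=0xF
Byte[1]=B4: continuation. acc=(acc<<6)|0x34=0x3F4, pending=1
Byte[2]=8F: continuation. acc=(acc<<6)|0x0F=0xFD0F, pending=0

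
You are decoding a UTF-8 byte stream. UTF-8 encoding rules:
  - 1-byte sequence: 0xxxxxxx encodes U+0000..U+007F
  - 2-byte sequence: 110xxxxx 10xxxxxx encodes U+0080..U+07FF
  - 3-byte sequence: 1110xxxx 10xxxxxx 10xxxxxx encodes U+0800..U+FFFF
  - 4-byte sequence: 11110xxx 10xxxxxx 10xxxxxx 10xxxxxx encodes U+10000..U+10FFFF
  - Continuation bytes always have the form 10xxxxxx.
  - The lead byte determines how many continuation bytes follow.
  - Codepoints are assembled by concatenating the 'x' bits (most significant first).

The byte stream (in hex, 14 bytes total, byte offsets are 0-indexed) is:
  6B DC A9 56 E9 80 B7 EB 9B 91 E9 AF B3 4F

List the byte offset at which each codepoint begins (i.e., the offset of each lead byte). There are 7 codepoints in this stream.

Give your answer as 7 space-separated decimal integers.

Answer: 0 1 3 4 7 10 13

Derivation:
Byte[0]=6B: 1-byte ASCII. cp=U+006B
Byte[1]=DC: 2-byte lead, need 1 cont bytes. acc=0x1C
Byte[2]=A9: continuation. acc=(acc<<6)|0x29=0x729
Completed: cp=U+0729 (starts at byte 1)
Byte[3]=56: 1-byte ASCII. cp=U+0056
Byte[4]=E9: 3-byte lead, need 2 cont bytes. acc=0x9
Byte[5]=80: continuation. acc=(acc<<6)|0x00=0x240
Byte[6]=B7: continuation. acc=(acc<<6)|0x37=0x9037
Completed: cp=U+9037 (starts at byte 4)
Byte[7]=EB: 3-byte lead, need 2 cont bytes. acc=0xB
Byte[8]=9B: continuation. acc=(acc<<6)|0x1B=0x2DB
Byte[9]=91: continuation. acc=(acc<<6)|0x11=0xB6D1
Completed: cp=U+B6D1 (starts at byte 7)
Byte[10]=E9: 3-byte lead, need 2 cont bytes. acc=0x9
Byte[11]=AF: continuation. acc=(acc<<6)|0x2F=0x26F
Byte[12]=B3: continuation. acc=(acc<<6)|0x33=0x9BF3
Completed: cp=U+9BF3 (starts at byte 10)
Byte[13]=4F: 1-byte ASCII. cp=U+004F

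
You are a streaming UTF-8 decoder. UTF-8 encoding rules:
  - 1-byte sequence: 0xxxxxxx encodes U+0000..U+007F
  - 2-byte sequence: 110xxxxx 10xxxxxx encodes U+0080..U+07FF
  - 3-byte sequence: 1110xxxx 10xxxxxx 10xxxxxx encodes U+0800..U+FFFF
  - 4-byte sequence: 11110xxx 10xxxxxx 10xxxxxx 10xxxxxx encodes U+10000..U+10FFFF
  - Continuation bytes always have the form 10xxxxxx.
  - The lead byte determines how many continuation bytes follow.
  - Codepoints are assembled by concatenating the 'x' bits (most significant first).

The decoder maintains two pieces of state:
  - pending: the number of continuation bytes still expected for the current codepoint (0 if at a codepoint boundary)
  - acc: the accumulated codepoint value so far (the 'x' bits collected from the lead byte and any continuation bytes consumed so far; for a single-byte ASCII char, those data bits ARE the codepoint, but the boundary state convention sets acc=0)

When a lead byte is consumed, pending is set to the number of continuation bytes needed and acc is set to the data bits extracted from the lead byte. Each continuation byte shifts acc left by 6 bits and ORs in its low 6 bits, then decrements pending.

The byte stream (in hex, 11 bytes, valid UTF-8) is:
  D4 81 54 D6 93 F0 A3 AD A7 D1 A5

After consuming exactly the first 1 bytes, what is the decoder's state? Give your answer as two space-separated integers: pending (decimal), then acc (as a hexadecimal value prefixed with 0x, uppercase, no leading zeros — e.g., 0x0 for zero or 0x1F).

Byte[0]=D4: 2-byte lead. pending=1, acc=0x14

Answer: 1 0x14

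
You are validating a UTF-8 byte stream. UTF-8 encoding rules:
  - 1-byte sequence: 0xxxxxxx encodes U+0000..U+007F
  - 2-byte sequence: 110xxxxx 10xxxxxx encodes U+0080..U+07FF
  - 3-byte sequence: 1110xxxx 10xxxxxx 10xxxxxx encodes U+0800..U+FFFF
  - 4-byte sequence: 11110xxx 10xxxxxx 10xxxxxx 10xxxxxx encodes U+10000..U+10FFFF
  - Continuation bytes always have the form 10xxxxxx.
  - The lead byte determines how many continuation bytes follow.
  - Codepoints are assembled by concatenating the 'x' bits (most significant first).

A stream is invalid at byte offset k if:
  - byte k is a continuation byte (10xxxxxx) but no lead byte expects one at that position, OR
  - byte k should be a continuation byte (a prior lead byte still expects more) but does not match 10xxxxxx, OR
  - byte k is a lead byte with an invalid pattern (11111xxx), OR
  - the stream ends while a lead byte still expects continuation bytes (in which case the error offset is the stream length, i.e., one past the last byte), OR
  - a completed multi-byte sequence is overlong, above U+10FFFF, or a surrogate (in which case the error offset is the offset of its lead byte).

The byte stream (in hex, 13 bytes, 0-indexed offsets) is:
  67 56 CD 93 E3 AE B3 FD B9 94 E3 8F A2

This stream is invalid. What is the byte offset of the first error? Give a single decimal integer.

Answer: 7

Derivation:
Byte[0]=67: 1-byte ASCII. cp=U+0067
Byte[1]=56: 1-byte ASCII. cp=U+0056
Byte[2]=CD: 2-byte lead, need 1 cont bytes. acc=0xD
Byte[3]=93: continuation. acc=(acc<<6)|0x13=0x353
Completed: cp=U+0353 (starts at byte 2)
Byte[4]=E3: 3-byte lead, need 2 cont bytes. acc=0x3
Byte[5]=AE: continuation. acc=(acc<<6)|0x2E=0xEE
Byte[6]=B3: continuation. acc=(acc<<6)|0x33=0x3BB3
Completed: cp=U+3BB3 (starts at byte 4)
Byte[7]=FD: INVALID lead byte (not 0xxx/110x/1110/11110)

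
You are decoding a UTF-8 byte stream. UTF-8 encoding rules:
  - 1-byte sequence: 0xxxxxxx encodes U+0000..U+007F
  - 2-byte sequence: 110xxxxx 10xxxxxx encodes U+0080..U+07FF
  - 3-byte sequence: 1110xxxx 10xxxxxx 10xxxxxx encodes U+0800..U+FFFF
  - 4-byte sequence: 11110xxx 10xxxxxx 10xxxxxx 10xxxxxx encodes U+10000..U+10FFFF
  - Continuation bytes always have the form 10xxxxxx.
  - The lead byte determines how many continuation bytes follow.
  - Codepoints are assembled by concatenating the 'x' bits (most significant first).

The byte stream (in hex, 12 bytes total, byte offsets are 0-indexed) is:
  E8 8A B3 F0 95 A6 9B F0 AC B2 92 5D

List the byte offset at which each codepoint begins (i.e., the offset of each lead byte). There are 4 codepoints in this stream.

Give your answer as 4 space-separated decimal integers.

Byte[0]=E8: 3-byte lead, need 2 cont bytes. acc=0x8
Byte[1]=8A: continuation. acc=(acc<<6)|0x0A=0x20A
Byte[2]=B3: continuation. acc=(acc<<6)|0x33=0x82B3
Completed: cp=U+82B3 (starts at byte 0)
Byte[3]=F0: 4-byte lead, need 3 cont bytes. acc=0x0
Byte[4]=95: continuation. acc=(acc<<6)|0x15=0x15
Byte[5]=A6: continuation. acc=(acc<<6)|0x26=0x566
Byte[6]=9B: continuation. acc=(acc<<6)|0x1B=0x1599B
Completed: cp=U+1599B (starts at byte 3)
Byte[7]=F0: 4-byte lead, need 3 cont bytes. acc=0x0
Byte[8]=AC: continuation. acc=(acc<<6)|0x2C=0x2C
Byte[9]=B2: continuation. acc=(acc<<6)|0x32=0xB32
Byte[10]=92: continuation. acc=(acc<<6)|0x12=0x2CC92
Completed: cp=U+2CC92 (starts at byte 7)
Byte[11]=5D: 1-byte ASCII. cp=U+005D

Answer: 0 3 7 11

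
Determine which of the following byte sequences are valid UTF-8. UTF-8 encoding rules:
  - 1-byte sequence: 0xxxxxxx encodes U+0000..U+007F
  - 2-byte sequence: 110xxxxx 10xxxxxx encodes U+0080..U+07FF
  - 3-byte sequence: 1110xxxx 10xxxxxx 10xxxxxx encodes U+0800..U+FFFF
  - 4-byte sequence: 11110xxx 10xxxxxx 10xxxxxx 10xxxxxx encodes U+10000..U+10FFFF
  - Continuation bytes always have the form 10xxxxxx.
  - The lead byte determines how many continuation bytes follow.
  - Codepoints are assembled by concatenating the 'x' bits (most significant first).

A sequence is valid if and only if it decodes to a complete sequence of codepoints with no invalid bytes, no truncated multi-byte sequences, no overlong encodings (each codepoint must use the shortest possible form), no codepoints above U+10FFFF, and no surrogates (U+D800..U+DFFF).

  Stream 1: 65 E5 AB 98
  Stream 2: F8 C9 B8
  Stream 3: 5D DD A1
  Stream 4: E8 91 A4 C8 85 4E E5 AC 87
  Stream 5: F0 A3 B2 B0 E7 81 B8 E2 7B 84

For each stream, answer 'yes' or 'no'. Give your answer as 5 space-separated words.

Stream 1: decodes cleanly. VALID
Stream 2: error at byte offset 0. INVALID
Stream 3: decodes cleanly. VALID
Stream 4: decodes cleanly. VALID
Stream 5: error at byte offset 8. INVALID

Answer: yes no yes yes no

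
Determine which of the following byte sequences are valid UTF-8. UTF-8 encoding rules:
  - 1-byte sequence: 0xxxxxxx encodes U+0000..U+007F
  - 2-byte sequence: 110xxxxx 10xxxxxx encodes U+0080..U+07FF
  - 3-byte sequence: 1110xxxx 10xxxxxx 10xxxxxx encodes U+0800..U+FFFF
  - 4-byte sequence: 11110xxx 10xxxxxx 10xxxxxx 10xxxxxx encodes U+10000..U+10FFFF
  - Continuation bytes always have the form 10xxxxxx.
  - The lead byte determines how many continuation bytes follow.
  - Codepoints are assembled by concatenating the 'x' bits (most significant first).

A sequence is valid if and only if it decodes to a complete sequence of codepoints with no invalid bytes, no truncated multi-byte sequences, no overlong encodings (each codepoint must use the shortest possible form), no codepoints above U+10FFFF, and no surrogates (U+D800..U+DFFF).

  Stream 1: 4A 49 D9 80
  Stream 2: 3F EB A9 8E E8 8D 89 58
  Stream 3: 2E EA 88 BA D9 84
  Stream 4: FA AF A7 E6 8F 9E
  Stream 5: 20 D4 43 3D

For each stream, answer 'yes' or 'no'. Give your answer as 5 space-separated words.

Stream 1: decodes cleanly. VALID
Stream 2: decodes cleanly. VALID
Stream 3: decodes cleanly. VALID
Stream 4: error at byte offset 0. INVALID
Stream 5: error at byte offset 2. INVALID

Answer: yes yes yes no no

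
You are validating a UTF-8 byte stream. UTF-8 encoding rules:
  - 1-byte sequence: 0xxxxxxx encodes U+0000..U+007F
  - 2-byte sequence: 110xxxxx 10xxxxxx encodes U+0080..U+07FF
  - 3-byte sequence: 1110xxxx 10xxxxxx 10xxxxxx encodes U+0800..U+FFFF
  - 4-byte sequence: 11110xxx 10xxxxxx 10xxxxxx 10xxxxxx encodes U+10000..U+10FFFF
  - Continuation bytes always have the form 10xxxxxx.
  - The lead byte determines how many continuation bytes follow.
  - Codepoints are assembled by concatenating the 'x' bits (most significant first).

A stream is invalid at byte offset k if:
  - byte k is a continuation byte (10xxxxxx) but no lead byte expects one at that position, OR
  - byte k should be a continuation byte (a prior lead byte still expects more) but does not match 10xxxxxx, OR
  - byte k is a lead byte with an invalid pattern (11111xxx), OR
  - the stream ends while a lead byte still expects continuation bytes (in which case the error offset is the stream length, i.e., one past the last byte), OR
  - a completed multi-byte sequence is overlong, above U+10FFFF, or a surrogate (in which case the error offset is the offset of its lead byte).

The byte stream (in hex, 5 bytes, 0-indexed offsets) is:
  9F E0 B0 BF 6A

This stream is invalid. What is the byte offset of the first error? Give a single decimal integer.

Byte[0]=9F: INVALID lead byte (not 0xxx/110x/1110/11110)

Answer: 0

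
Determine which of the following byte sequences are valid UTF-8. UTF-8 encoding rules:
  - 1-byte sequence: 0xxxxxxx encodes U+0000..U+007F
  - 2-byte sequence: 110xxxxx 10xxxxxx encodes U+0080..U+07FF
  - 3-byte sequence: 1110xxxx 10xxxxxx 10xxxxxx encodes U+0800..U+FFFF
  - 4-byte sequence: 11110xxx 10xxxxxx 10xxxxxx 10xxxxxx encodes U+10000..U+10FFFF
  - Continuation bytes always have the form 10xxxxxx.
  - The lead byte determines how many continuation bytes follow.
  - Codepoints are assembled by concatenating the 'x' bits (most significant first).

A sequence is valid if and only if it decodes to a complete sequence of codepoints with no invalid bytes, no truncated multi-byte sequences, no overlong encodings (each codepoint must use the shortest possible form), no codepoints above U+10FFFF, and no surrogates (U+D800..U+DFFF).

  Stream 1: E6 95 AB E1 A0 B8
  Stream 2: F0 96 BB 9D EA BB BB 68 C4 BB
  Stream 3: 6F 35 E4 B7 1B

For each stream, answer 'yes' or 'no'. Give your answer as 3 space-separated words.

Stream 1: decodes cleanly. VALID
Stream 2: decodes cleanly. VALID
Stream 3: error at byte offset 4. INVALID

Answer: yes yes no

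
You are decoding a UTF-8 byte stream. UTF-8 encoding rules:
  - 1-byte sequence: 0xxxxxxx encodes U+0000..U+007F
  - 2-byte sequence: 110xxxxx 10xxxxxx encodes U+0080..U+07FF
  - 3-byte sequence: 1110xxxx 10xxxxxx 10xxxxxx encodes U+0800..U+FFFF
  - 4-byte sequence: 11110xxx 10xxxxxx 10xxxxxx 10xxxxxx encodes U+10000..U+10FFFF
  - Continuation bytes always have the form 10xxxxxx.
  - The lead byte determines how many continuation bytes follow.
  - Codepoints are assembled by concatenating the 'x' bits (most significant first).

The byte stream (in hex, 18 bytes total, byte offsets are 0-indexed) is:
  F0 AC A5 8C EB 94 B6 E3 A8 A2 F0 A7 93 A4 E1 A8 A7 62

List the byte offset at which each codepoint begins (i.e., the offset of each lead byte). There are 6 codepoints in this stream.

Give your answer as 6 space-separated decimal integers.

Byte[0]=F0: 4-byte lead, need 3 cont bytes. acc=0x0
Byte[1]=AC: continuation. acc=(acc<<6)|0x2C=0x2C
Byte[2]=A5: continuation. acc=(acc<<6)|0x25=0xB25
Byte[3]=8C: continuation. acc=(acc<<6)|0x0C=0x2C94C
Completed: cp=U+2C94C (starts at byte 0)
Byte[4]=EB: 3-byte lead, need 2 cont bytes. acc=0xB
Byte[5]=94: continuation. acc=(acc<<6)|0x14=0x2D4
Byte[6]=B6: continuation. acc=(acc<<6)|0x36=0xB536
Completed: cp=U+B536 (starts at byte 4)
Byte[7]=E3: 3-byte lead, need 2 cont bytes. acc=0x3
Byte[8]=A8: continuation. acc=(acc<<6)|0x28=0xE8
Byte[9]=A2: continuation. acc=(acc<<6)|0x22=0x3A22
Completed: cp=U+3A22 (starts at byte 7)
Byte[10]=F0: 4-byte lead, need 3 cont bytes. acc=0x0
Byte[11]=A7: continuation. acc=(acc<<6)|0x27=0x27
Byte[12]=93: continuation. acc=(acc<<6)|0x13=0x9D3
Byte[13]=A4: continuation. acc=(acc<<6)|0x24=0x274E4
Completed: cp=U+274E4 (starts at byte 10)
Byte[14]=E1: 3-byte lead, need 2 cont bytes. acc=0x1
Byte[15]=A8: continuation. acc=(acc<<6)|0x28=0x68
Byte[16]=A7: continuation. acc=(acc<<6)|0x27=0x1A27
Completed: cp=U+1A27 (starts at byte 14)
Byte[17]=62: 1-byte ASCII. cp=U+0062

Answer: 0 4 7 10 14 17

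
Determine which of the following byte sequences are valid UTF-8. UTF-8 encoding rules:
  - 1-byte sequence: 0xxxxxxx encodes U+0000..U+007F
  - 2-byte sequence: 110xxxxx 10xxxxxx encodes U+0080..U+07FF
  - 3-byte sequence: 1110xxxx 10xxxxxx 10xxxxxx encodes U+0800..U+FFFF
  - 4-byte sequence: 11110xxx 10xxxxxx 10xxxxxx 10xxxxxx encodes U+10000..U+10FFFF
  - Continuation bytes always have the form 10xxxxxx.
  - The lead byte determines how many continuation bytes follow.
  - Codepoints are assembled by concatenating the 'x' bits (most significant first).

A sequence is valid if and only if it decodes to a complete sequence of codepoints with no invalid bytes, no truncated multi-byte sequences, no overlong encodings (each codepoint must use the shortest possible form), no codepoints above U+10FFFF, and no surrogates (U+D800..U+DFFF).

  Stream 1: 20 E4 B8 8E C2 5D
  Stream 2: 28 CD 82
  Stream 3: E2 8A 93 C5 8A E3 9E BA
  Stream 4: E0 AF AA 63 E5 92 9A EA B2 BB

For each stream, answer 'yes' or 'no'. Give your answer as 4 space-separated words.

Answer: no yes yes yes

Derivation:
Stream 1: error at byte offset 5. INVALID
Stream 2: decodes cleanly. VALID
Stream 3: decodes cleanly. VALID
Stream 4: decodes cleanly. VALID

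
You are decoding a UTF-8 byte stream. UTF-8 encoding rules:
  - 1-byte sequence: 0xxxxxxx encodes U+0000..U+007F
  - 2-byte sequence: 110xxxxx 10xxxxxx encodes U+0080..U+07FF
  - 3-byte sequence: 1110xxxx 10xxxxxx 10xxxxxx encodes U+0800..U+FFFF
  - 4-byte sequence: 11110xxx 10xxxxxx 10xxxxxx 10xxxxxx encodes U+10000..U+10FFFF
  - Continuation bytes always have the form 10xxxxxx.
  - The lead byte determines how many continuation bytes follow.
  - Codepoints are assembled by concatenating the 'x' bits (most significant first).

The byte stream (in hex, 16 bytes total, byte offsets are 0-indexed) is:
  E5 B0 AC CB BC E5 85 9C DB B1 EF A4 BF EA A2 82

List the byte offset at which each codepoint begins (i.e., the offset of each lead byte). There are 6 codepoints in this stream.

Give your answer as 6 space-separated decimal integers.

Byte[0]=E5: 3-byte lead, need 2 cont bytes. acc=0x5
Byte[1]=B0: continuation. acc=(acc<<6)|0x30=0x170
Byte[2]=AC: continuation. acc=(acc<<6)|0x2C=0x5C2C
Completed: cp=U+5C2C (starts at byte 0)
Byte[3]=CB: 2-byte lead, need 1 cont bytes. acc=0xB
Byte[4]=BC: continuation. acc=(acc<<6)|0x3C=0x2FC
Completed: cp=U+02FC (starts at byte 3)
Byte[5]=E5: 3-byte lead, need 2 cont bytes. acc=0x5
Byte[6]=85: continuation. acc=(acc<<6)|0x05=0x145
Byte[7]=9C: continuation. acc=(acc<<6)|0x1C=0x515C
Completed: cp=U+515C (starts at byte 5)
Byte[8]=DB: 2-byte lead, need 1 cont bytes. acc=0x1B
Byte[9]=B1: continuation. acc=(acc<<6)|0x31=0x6F1
Completed: cp=U+06F1 (starts at byte 8)
Byte[10]=EF: 3-byte lead, need 2 cont bytes. acc=0xF
Byte[11]=A4: continuation. acc=(acc<<6)|0x24=0x3E4
Byte[12]=BF: continuation. acc=(acc<<6)|0x3F=0xF93F
Completed: cp=U+F93F (starts at byte 10)
Byte[13]=EA: 3-byte lead, need 2 cont bytes. acc=0xA
Byte[14]=A2: continuation. acc=(acc<<6)|0x22=0x2A2
Byte[15]=82: continuation. acc=(acc<<6)|0x02=0xA882
Completed: cp=U+A882 (starts at byte 13)

Answer: 0 3 5 8 10 13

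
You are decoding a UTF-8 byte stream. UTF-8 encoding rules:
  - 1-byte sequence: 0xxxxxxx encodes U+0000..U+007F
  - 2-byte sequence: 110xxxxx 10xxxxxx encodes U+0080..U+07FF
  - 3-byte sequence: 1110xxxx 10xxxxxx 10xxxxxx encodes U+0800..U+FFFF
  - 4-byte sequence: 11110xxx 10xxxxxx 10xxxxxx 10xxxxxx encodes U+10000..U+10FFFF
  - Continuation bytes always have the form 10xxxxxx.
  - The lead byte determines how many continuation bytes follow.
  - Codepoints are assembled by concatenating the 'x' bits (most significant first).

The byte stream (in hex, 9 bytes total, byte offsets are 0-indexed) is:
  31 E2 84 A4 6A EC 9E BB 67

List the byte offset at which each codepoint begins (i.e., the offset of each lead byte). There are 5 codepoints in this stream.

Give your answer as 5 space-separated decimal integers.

Answer: 0 1 4 5 8

Derivation:
Byte[0]=31: 1-byte ASCII. cp=U+0031
Byte[1]=E2: 3-byte lead, need 2 cont bytes. acc=0x2
Byte[2]=84: continuation. acc=(acc<<6)|0x04=0x84
Byte[3]=A4: continuation. acc=(acc<<6)|0x24=0x2124
Completed: cp=U+2124 (starts at byte 1)
Byte[4]=6A: 1-byte ASCII. cp=U+006A
Byte[5]=EC: 3-byte lead, need 2 cont bytes. acc=0xC
Byte[6]=9E: continuation. acc=(acc<<6)|0x1E=0x31E
Byte[7]=BB: continuation. acc=(acc<<6)|0x3B=0xC7BB
Completed: cp=U+C7BB (starts at byte 5)
Byte[8]=67: 1-byte ASCII. cp=U+0067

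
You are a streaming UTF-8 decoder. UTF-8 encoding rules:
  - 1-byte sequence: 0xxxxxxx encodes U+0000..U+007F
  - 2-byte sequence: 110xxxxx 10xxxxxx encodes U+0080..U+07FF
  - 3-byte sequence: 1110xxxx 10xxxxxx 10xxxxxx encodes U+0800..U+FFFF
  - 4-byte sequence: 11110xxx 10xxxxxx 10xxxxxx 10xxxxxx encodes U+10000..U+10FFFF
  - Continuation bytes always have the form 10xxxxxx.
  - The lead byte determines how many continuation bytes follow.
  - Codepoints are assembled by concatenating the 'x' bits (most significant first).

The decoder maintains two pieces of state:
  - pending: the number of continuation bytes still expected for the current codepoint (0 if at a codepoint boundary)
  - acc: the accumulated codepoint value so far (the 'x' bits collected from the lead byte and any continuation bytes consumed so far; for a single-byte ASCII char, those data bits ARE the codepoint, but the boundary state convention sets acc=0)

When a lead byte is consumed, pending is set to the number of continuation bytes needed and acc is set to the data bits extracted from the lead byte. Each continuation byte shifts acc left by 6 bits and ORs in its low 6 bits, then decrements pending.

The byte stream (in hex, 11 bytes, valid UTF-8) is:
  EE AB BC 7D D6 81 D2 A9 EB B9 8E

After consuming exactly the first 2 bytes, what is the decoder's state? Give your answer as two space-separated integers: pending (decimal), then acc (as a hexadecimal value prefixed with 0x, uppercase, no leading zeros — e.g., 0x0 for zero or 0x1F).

Answer: 1 0x3AB

Derivation:
Byte[0]=EE: 3-byte lead. pending=2, acc=0xE
Byte[1]=AB: continuation. acc=(acc<<6)|0x2B=0x3AB, pending=1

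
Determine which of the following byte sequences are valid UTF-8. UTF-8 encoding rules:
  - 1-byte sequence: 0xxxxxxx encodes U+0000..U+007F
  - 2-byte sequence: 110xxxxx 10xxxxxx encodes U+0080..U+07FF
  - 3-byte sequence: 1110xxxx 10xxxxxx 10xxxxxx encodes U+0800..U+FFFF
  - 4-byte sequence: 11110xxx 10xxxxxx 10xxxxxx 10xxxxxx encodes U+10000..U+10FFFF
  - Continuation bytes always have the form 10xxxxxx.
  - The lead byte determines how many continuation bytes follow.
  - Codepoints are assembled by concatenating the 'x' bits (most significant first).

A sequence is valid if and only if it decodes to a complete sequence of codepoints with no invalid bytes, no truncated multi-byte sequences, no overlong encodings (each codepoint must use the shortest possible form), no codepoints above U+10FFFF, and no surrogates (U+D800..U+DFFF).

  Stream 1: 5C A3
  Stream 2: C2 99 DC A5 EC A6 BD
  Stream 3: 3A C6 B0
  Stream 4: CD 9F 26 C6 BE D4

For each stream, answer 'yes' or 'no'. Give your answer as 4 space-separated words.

Stream 1: error at byte offset 1. INVALID
Stream 2: decodes cleanly. VALID
Stream 3: decodes cleanly. VALID
Stream 4: error at byte offset 6. INVALID

Answer: no yes yes no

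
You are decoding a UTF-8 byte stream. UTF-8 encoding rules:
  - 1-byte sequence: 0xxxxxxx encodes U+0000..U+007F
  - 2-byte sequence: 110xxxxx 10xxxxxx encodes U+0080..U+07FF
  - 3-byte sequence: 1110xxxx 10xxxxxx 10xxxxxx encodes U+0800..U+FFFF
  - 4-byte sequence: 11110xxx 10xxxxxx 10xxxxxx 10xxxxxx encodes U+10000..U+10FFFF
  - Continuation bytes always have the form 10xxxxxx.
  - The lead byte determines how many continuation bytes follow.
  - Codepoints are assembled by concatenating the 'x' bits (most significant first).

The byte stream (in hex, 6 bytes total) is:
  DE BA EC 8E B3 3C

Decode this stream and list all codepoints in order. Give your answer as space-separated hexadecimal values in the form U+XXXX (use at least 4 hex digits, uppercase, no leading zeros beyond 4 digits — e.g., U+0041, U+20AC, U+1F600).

Answer: U+07BA U+C3B3 U+003C

Derivation:
Byte[0]=DE: 2-byte lead, need 1 cont bytes. acc=0x1E
Byte[1]=BA: continuation. acc=(acc<<6)|0x3A=0x7BA
Completed: cp=U+07BA (starts at byte 0)
Byte[2]=EC: 3-byte lead, need 2 cont bytes. acc=0xC
Byte[3]=8E: continuation. acc=(acc<<6)|0x0E=0x30E
Byte[4]=B3: continuation. acc=(acc<<6)|0x33=0xC3B3
Completed: cp=U+C3B3 (starts at byte 2)
Byte[5]=3C: 1-byte ASCII. cp=U+003C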